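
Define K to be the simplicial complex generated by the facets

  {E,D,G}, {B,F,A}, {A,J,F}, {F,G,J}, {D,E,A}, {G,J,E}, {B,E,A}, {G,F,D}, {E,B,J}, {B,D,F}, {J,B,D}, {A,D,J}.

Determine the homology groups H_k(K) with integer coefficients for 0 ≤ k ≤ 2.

We work with the vertex ordering A < B < D < E < F < G < J. The simplices of K, each written with vertices in increasing order, are:

  0-simplices (7): A, B, D, E, F, G, J
  1-simplices (18): AB, AD, AE, AF, AJ, BD, BE, BF, BJ, DE, DF, DG, DJ, EG, EJ, FG, FJ, GJ
  2-simplices (12): ABE, ABF, ADE, ADJ, AFJ, BDF, BDJ, BEJ, DEG, DFG, EGJ, FGJ

so the chain groups are C_0 ≅ Z^7, C_1 ≅ Z^18, C_2 ≅ Z^12.

The boundary map ∂_1: C_1 → C_0 sends each edge [p,q] (with p < q) to q − p.
This gives a 7×18 integer matrix of rank 6; reducing to Smith normal form yields diagonal entries (1,1,1,1,1,1).

The boundary map ∂_2: C_2 → C_1 sends each 2-simplex [p,q,r] to [q,r] − [p,r] + [p,q]. For instance
  ∂ADJ = DJ − AJ + AD,
  ∂DFG = FG − DG + DF.
This gives a 18×12 integer matrix of rank 12; reducing to Smith normal form yields diagonal entries (1,1,1,1,1,1,1,1,1,1,1,2).

Computing H_k = (kernel of ∂_k) / (image of ∂_{k+1}):

  H_0: rank C_0 − rank ∂_1 = 7 − 6 = 1, and the invariant factors of ∂_1 are all 1, so H_0 = Z.
  H_1: rank ker ∂_1 − rank ∂_2 = (18 − 6) − 12 = 0, and ∂_2 has invariant factor 2 > 1, so H_1 = Z/2Z.
  H_2: rank ker ∂_2 − rank ∂_3 = (12 − 12) − 0 = 0, and there is no ∂_3, so H_2 = 0.

(K is a triangulation of the real projective plane RP^2.)

H_0 ≅ Z,  H_1 ≅ Z/2Z,  H_2 = 0.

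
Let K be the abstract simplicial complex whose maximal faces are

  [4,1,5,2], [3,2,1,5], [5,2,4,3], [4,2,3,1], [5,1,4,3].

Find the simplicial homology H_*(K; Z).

H_0 = Z,  H_1 = 0,  H_2 = 0,  H_3 = Z.

We work with the vertex ordering 1 < 2 < 3 < 4 < 5. The simplices of K, each written with vertices in increasing order, are:

  0-simplices (5): [1], [2], [3], [4], [5]
  1-simplices (10): [1,2], [1,3], [1,4], [1,5], [2,3], [2,4], [2,5], [3,4], [3,5], [4,5]
  2-simplices (10): [1,2,3], [1,2,4], [1,2,5], [1,3,4], [1,3,5], [1,4,5], [2,3,4], [2,3,5], [2,4,5], [3,4,5]
  3-simplices (5): [1,2,3,4], [1,2,3,5], [1,2,4,5], [1,3,4,5], [2,3,4,5]

giving chain groups C_0 ≅ Z^5, C_1 ≅ Z^10, C_2 ≅ Z^10, C_3 ≅ Z^5.

Boundary ∂_1: C_1 → C_0 is given by ∂[p,q] = [q] − [p]. For instance
  ∂[1,2] = [2] − [1].
As a 5×10 matrix over Z this has rank 4, with invariant factors (1,1,1,1).

The boundary map ∂_2: C_2 → C_1 acts by ∂[p,q,r] = [q,r] − [p,r] + [p,q]. For instance
  ∂[1,2,3] = [2,3] − [1,3] + [1,2],
  ∂[2,3,5] = [3,5] − [2,5] + [2,3].
As a 10×10 matrix over Z this has rank 6, with invariant factors (1,1,1,1,1,1).

∂_3: C_3 → C_2 sends each 3-simplex σ to the alternating sum Σ_i (−1)^i (σ with its i-th vertex removed). For instance
  ∂[1,2,3,4] = [2,3,4] − [1,3,4] + [1,2,4] − [1,2,3],
  ∂[1,3,4,5] = [3,4,5] − [1,4,5] + [1,3,5] − [1,3,4].
As a 10×5 matrix over Z this has rank 4, with invariant factors (1,1,1,1).

From H_k ≅ ker(∂_k) / im(∂_{k+1}) we obtain:

  H_0: rank C_0 − rank ∂_1 = 5 − 4 = 1, and the invariant factors of ∂_1 are all 1, so H_0 = Z.
  H_1: rank ker ∂_1 − rank ∂_2 = (10 − 4) − 6 = 0, and the invariant factors of ∂_2 are all 1, so H_1 = 0.
  H_2: rank ker ∂_2 − rank ∂_3 = (10 − 6) − 4 = 0, and the invariant factors of ∂_3 are all 1, so H_2 = 0.
  H_3: rank ker ∂_3 − rank ∂_4 = (5 − 4) − 0 = 1, and there is no ∂_4, so H_3 = Z.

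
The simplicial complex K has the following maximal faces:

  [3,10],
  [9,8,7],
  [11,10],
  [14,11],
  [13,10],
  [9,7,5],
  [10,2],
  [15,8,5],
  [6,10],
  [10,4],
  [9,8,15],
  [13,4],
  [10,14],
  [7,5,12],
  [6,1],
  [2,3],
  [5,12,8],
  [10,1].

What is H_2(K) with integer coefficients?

Take the total order 1 < 2 < 3 < 4 < 5 < 6 < 7 < 8 < 9 < 10 < 11 < 12 < 13 < 14 < 15 on the vertex set. Then K (dimension 2) consists of the simplices:

  0-simplices (15): [1], [2], [3], [4], [5], [6], [7], [8], [9], [10], [11], [12], [13], [14], [15]
  1-simplices (24): (24 of them)
  2-simplices (6): [5,7,9], [5,7,12], [5,8,12], [5,8,15], [7,8,9], [8,9,15]

so the chain groups are C_0 ≅ Z^15, C_1 ≅ Z^24, C_2 ≅ Z^6.

∂_1: C_1 → C_0 maps an edge to its endpoints' difference, ∂[p,q] = q − p.
The 15×24 boundary matrix has rank 13 and Smith normal form diag(1,1,1,1,1,1,1,1,1,1,1,1,1).

The boundary map ∂_2: C_2 → C_1 acts by ∂[p,q,r] = [q,r] − [p,r] + [p,q]. For instance
  ∂[5,8,15] = [8,15] − [5,15] + [5,8],
  ∂[5,8,12] = [8,12] − [5,12] + [5,8].
This gives a 24×6 integer matrix of rank 6; reducing to Smith normal form yields diagonal entries (1,1,1,1,1,1).

Reading off H_k = ker ∂_k / im ∂_{k+1}:

  H_2: rank ker ∂_2 − rank ∂_3 = (6 − 6) − 0 = 0, and there is no ∂_3, so H_2 = 0.

(K is a triangulation of the disjoint union of the cylinder S^1 x I and a wedge of 4 circles.)

H_2 ≅ 0.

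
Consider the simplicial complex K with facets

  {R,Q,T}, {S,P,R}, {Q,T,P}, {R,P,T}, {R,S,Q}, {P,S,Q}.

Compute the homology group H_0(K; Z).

H_0 ≅ Z.

Fix the vertex order P < Q < R < S < T and write every simplex with vertices in increasing order. Then dim K = 2 and the simplices of K are:

  0-simplices (5): P, Q, R, S, T
  1-simplices (9): PQ, PR, PS, PT, QR, QS, QT, RS, RT
  2-simplices (6): PQS, PQT, PRS, PRT, QRS, QRT

Hence C_0 ≅ Z^5, C_1 ≅ Z^9, C_2 ≅ Z^6.

The boundary map ∂_1: C_1 → C_0 maps an edge to its endpoints' difference, ∂[p,q] = q − p.
The 5×9 boundary matrix has rank 4 and Smith normal form diag(1,1,1,1).

Boundary ∂_2: C_2 → C_1 acts by ∂[p,q,r] = [q,r] − [p,r] + [p,q]. For instance
  ∂QRS = RS − QS + QR,
  ∂PQS = QS − PS + PQ.
As a 9×6 matrix over Z this has rank 5, with invariant factors (1,1,1,1,1).

Reading off H_k = ker ∂_k / im ∂_{k+1}:

  H_0: rank C_0 − rank ∂_1 = 5 − 4 = 1, and the invariant factors of ∂_1 are all 1, so H_0 = Z.

(K is a triangulation of the 2-sphere S^2.)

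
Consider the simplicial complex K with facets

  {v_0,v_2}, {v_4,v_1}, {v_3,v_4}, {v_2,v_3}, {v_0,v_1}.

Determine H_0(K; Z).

H_0 = Z.

Take the total order v_0 < v_1 < v_2 < v_3 < v_4 on the vertex set. Then K (dimension 1) consists of the simplices:

  0-simplices (5): [v_0], [v_1], [v_2], [v_3], [v_4]
  1-simplices (5): [v_0,v_1], [v_0,v_2], [v_1,v_4], [v_2,v_3], [v_3,v_4]

so the chain groups are C_0 ≅ Z^5, C_1 ≅ Z^5.

The boundary map ∂_1: C_1 → C_0 maps an edge to its endpoints' difference, ∂[p,q] = q − p. For instance
  ∂[v_2,v_3] = [v_3] − [v_2].
This gives a 5×5 integer matrix of rank 4; reducing to Smith normal form yields diagonal entries (1,1,1,1).

Computing H_k = (kernel of ∂_k) / (image of ∂_{k+1}):

  H_0: rank C_0 − rank ∂_1 = 5 − 4 = 1, and the invariant factors of ∂_1 are all 1, so H_0 ≅ Z.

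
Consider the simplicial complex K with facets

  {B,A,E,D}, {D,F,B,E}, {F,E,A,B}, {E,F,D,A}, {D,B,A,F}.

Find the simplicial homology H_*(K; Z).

H_0 ≅ Z,  H_1 = 0,  H_2 = 0,  H_3 ≅ Z.

K has 5 vertices, 10 edges, 10 triangles, 5 3-simplices.
rank ∂_0 = 0, rank ∂_1 = 4 ⇒ b_0 = 5 − 0 − 4 = 1; all invariant factors of ∂_1 are 1 so no torsion. So H_0 ≅ Z.
rank ∂_1 = 4, rank ∂_2 = 6 ⇒ b_1 = 10 − 4 − 6 = 0; all invariant factors of ∂_2 are 1 so no torsion. So H_1 ≅ 0.
rank ∂_2 = 6, rank ∂_3 = 4 ⇒ b_2 = 10 − 6 − 4 = 0; all invariant factors of ∂_3 are 1 so no torsion. So H_2 ≅ 0.
rank ∂_3 = 4, rank ∂_4 = 0 ⇒ b_3 = 5 − 4 − 0 = 1. So H_3 ≅ Z.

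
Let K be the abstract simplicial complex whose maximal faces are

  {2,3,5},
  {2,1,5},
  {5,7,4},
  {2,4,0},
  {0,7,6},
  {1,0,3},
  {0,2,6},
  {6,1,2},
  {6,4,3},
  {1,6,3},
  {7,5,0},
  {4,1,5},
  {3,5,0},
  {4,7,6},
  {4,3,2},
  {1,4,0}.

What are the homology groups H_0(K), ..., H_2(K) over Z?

We work with the vertex ordering 0 < 1 < 2 < 3 < 4 < 5 < 6 < 7. The simplices of K, each written with vertices in increasing order, are:

  0-simplices (8): [0], [1], [2], [3], [4], [5], [6], [7]
  1-simplices (24): (24 of them)
  2-simplices (16): [0,1,3], [0,1,4], [0,2,4], [0,2,6], [0,3,5], [0,5,7], [0,6,7], [1,2,5], [1,2,6], [1,3,6], [1,4,5], [2,3,4], [2,3,5], [3,4,6], [4,5,7], [4,6,7]

so the chain groups are C_0 ≅ Z^8, C_1 ≅ Z^24, C_2 ≅ Z^16.

The boundary map ∂_1: C_1 → C_0 is given by ∂[p,q] = [q] − [p].
The 8×24 boundary matrix has rank 7 and Smith normal form diag(1,1,1,1,1,1,1).

Boundary ∂_2: C_2 → C_1 maps a triangle to the signed sum of its edges. For instance
  ∂[0,6,7] = [6,7] − [0,7] + [0,6],
  ∂[0,1,3] = [1,3] − [0,3] + [0,1].
As a 24×16 matrix over Z this has rank 15, with invariant factors (1,1,1,1,1,1,1,1,1,1,1,1,1,1,1).

Reading off H_k = ker ∂_k / im ∂_{k+1}:

  H_0: rank C_0 − rank ∂_1 = 8 − 7 = 1, and the invariant factors of ∂_1 are all 1, so H_0 ≅ Z.
  H_1: rank ker ∂_1 − rank ∂_2 = (24 − 7) − 15 = 2, and the invariant factors of ∂_2 are all 1, so H_1 ≅ Z^2.
  H_2: rank ker ∂_2 − rank ∂_3 = (16 − 15) − 0 = 1, and there is no ∂_3, so H_2 ≅ Z.

As a check, the Euler characteristic is 8 − 24 + 16 = 0, which agrees with 1 − 2 + 1 = 0.

H_0 ≅ Z,  H_1 ≅ Z^2,  H_2 ≅ Z.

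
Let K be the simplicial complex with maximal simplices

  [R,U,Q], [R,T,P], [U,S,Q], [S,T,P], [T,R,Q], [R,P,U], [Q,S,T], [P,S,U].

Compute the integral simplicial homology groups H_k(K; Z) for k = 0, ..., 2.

H_0 = Z,  H_1 = 0,  H_2 = Z.

We work with the vertex ordering P < Q < R < S < T < U. The simplices of K, each written with vertices in increasing order, are:

  0-simplices (6): P, Q, R, S, T, U
  1-simplices (12): PR, PS, PT, PU, QR, QS, QT, QU, RT, RU, ST, SU
  2-simplices (8): PRT, PRU, PST, PSU, QRT, QRU, QST, QSU

giving chain groups C_0 ≅ Z^6, C_1 ≅ Z^12, C_2 ≅ Z^8.

The boundary map ∂_1: C_1 → C_0 maps an edge to its endpoints' difference, ∂[p,q] = q − p. For instance
  ∂ST = T − S.
As a 6×12 matrix over Z this has rank 5, with invariant factors (1,1,1,1,1).

The boundary map ∂_2: C_2 → C_1 maps a triangle to the signed sum of its edges. For instance
  ∂QRT = RT − QT + QR,
  ∂QSU = SU − QU + QS.
This gives a 12×8 integer matrix of rank 7; reducing to Smith normal form yields diagonal entries (1,1,1,1,1,1,1).

Now H_k = ker ∂_k / im ∂_{k+1}, so:

  H_0: rank C_0 − rank ∂_1 = 6 − 5 = 1, and the invariant factors of ∂_1 are all 1, so H_0 = Z.
  H_1: rank ker ∂_1 − rank ∂_2 = (12 − 5) − 7 = 0, and the invariant factors of ∂_2 are all 1, so H_1 = 0.
  H_2: rank ker ∂_2 − rank ∂_3 = (8 − 7) − 0 = 1, and there is no ∂_3, so H_2 = Z.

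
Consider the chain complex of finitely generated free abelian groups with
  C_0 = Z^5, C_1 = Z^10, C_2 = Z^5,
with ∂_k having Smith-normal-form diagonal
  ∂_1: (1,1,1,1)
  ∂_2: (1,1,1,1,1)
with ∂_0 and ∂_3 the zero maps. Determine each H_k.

H_0 ≅ Z,  H_1 ≅ Z,  H_2 = 0.

H_0: b_0 = 5 − 0 − 4 = 1; torsion from ∂_1 factors > 1: none. So H_0 ≅ Z.
H_1: b_1 = 10 − 4 − 5 = 1; torsion from ∂_2 factors > 1: none. So H_1 ≅ Z.
H_2: b_2 = 5 − 5 − 0 = 0; torsion from ∂_3 factors > 1: none. So H_2 ≅ 0.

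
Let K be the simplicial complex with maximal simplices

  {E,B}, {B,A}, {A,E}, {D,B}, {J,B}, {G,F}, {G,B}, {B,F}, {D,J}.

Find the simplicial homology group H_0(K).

H_0 ≅ Z.

Take the total order A < B < D < E < F < G < J on the vertex set. Then K (dimension 1) consists of the simplices:

  0-simplices (7): A, B, D, E, F, G, J
  1-simplices (9): AB, AE, BD, BE, BF, BG, BJ, DJ, FG

Hence C_0 ≅ Z^7, C_1 ≅ Z^9.

The boundary map ∂_1: C_1 → C_0 is given by ∂[p,q] = [q] − [p].
As a 7×9 matrix over Z this has rank 6, with invariant factors (1,1,1,1,1,1).

Computing H_k = (kernel of ∂_k) / (image of ∂_{k+1}):

  H_0: rank C_0 − rank ∂_1 = 7 − 6 = 1, and the invariant factors of ∂_1 are all 1, so H_0 = Z.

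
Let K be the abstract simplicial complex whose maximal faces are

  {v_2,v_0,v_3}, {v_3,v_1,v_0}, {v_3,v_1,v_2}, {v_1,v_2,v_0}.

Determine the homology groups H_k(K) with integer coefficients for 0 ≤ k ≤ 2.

Take the total order v_0 < v_1 < v_2 < v_3 on the vertex set. Then K (dimension 2) consists of the simplices:

  0-simplices (4): [v_0], [v_1], [v_2], [v_3]
  1-simplices (6): [v_0,v_1], [v_0,v_2], [v_0,v_3], [v_1,v_2], [v_1,v_3], [v_2,v_3]
  2-simplices (4): [v_0,v_1,v_2], [v_0,v_1,v_3], [v_0,v_2,v_3], [v_1,v_2,v_3]

Hence C_0 ≅ Z^4, C_1 ≅ Z^6, C_2 ≅ Z^4.

The boundary map ∂_1: C_1 → C_0 is given by ∂[p,q] = [q] − [p]. For instance
  ∂[v_0,v_1] = [v_1] − [v_0].
The resulting 4×6 matrix has rank 3, and its Smith normal form has invariant factors (1,1,1).

∂_2: C_2 → C_1 sends each 2-simplex [p,q,r] to [q,r] − [p,r] + [p,q]. For instance
  ∂[v_0,v_1,v_3] = [v_1,v_3] − [v_0,v_3] + [v_0,v_1],
  ∂[v_0,v_1,v_2] = [v_1,v_2] − [v_0,v_2] + [v_0,v_1].
The resulting 6×4 matrix has rank 3, and its Smith normal form has invariant factors (1,1,1).

Reading off H_k = ker ∂_k / im ∂_{k+1}:

  H_0: rank C_0 − rank ∂_1 = 4 − 3 = 1, and the invariant factors of ∂_1 are all 1, so H_0 = Z.
  H_1: rank ker ∂_1 − rank ∂_2 = (6 − 3) − 3 = 0, and the invariant factors of ∂_2 are all 1, so H_1 = 0.
  H_2: rank ker ∂_2 − rank ∂_3 = (4 − 3) − 0 = 1, and there is no ∂_3, so H_2 = Z.

(K is a triangulation of the 2-sphere S^2.)

H_0 ≅ Z,  H_1 = 0,  H_2 ≅ Z.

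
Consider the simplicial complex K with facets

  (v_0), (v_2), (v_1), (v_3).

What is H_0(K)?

Order the vertices as v_0 < v_1 < v_2 < v_3. Listing each simplex with vertices in this order, K has dimension 0 with simplices:

  0-simplices (4): [v_0], [v_1], [v_2], [v_3]

giving chain groups C_0 ≅ Z^4.

Now H_k = ker ∂_k / im ∂_{k+1}, so:

  H_0: rank C_0 − rank ∂_1 = 4 − 0 = 4, and there is no ∂_1, so H_0 ≅ Z^4.

(K is a triangulation of a set of 4 points.)

H_0 ≅ Z^4.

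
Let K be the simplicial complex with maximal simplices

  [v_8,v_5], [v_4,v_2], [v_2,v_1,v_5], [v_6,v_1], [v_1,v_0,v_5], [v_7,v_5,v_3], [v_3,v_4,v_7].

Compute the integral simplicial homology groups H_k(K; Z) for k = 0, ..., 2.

H_0 = Z,  H_1 = Z,  H_2 = 0.

K has 9 vertices, 13 edges, 4 triangles.
rank ∂_0 = 0, rank ∂_1 = 8 ⇒ b_0 = 9 − 0 − 8 = 1; all invariant factors of ∂_1 are 1 so no torsion. So H_0 ≅ Z.
rank ∂_1 = 8, rank ∂_2 = 4 ⇒ b_1 = 13 − 8 − 4 = 1; all invariant factors of ∂_2 are 1 so no torsion. So H_1 ≅ Z.
rank ∂_2 = 4, rank ∂_3 = 0 ⇒ b_2 = 4 − 4 − 0 = 0. So H_2 ≅ 0.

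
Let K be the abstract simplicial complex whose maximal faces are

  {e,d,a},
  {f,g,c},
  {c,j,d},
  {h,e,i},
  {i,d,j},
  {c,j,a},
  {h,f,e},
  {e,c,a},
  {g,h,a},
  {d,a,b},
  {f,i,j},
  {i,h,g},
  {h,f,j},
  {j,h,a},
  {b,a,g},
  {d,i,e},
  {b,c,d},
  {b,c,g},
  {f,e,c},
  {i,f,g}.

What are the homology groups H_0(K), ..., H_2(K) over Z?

H_0 ≅ Z,  H_1 ≅ Z ⊕ Z/2Z,  H_2 = 0.

Order the vertices as a < b < c < d < e < f < g < h < i < j. Listing each simplex with vertices in this order, K has dimension 2 with simplices:

  0-simplices (10): a, b, c, d, e, f, g, h, i, j
  1-simplices (30): ab, ac, ad, ae, ag, ah, aj, bc, bd, bg, cd, ce, cf, cg, cj, de, di, dj, ef, eh, ei, fg, fh, fi, fj, gh, gi, hi, hj, ij
  2-simplices (20): abd, abg, ace, acj, ade, agh, ahj, bcd, bcg, cdj, cef, cfg, dei, dij, efh, ehi, fgi, fhj, fij, ghi

so the chain groups are C_0 ≅ Z^10, C_1 ≅ Z^30, C_2 ≅ Z^20.

∂_1: C_1 → C_0 maps an edge to its endpoints' difference, ∂[p,q] = q − p. For instance
  ∂cf = f − c.
As a 10×30 matrix over Z this has rank 9, with invariant factors (1,1,1,1,1,1,1,1,1).

Boundary ∂_2: C_2 → C_1 maps a triangle to the signed sum of its edges. For instance
  ∂agh = gh − ah + ag,
  ∂cef = ef − cf + ce.
As a 30×20 matrix over Z this has rank 20, with invariant factors (1,1,1,1,1,1,1,1,1,1,1,1,1,1,1,1,1,1,1,2).

Reading off H_k = ker ∂_k / im ∂_{k+1}:

  H_0: rank C_0 − rank ∂_1 = 10 − 9 = 1, and the invariant factors of ∂_1 are all 1, so H_0 = Z.
  H_1: rank ker ∂_1 − rank ∂_2 = (30 − 9) − 20 = 1, and ∂_2 has invariant factor 2 > 1, so H_1 = Z ⊕ Z/2Z.
  H_2: rank ker ∂_2 − rank ∂_3 = (20 − 20) − 0 = 0, and there is no ∂_3, so H_2 = 0.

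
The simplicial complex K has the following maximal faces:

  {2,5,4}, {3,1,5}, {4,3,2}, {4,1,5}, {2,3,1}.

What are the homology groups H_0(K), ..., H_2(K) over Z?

Take the total order 1 < 2 < 3 < 4 < 5 on the vertex set. Then K (dimension 2) consists of the simplices:

  0-simplices (5): [1], [2], [3], [4], [5]
  1-simplices (10): [1,2], [1,3], [1,4], [1,5], [2,3], [2,4], [2,5], [3,4], [3,5], [4,5]
  2-simplices (5): [1,2,3], [1,3,5], [1,4,5], [2,3,4], [2,4,5]

Hence C_0 ≅ Z^5, C_1 ≅ Z^10, C_2 ≅ Z^5.

Boundary ∂_1: C_1 → C_0 sends each edge [p,q] (with p < q) to q − p. For instance
  ∂[4,5] = [5] − [4].
As a 5×10 matrix over Z this has rank 4, with invariant factors (1,1,1,1).

Boundary ∂_2: C_2 → C_1 acts by ∂[p,q,r] = [q,r] − [p,r] + [p,q]. For instance
  ∂[1,2,3] = [2,3] − [1,3] + [1,2],
  ∂[1,4,5] = [4,5] − [1,5] + [1,4].
The resulting 10×5 matrix has rank 5, and its Smith normal form has invariant factors (1,1,1,1,1).

From H_k ≅ ker(∂_k) / im(∂_{k+1}) we obtain:

  H_0: rank C_0 − rank ∂_1 = 5 − 4 = 1, and the invariant factors of ∂_1 are all 1, so H_0 ≅ Z.
  H_1: rank ker ∂_1 − rank ∂_2 = (10 − 4) − 5 = 1, and the invariant factors of ∂_2 are all 1, so H_1 ≅ Z.
  H_2: rank ker ∂_2 − rank ∂_3 = (5 − 5) − 0 = 0, and there is no ∂_3, so H_2 ≅ 0.

As a check, the Euler characteristic is 5 − 10 + 5 = 0, which agrees with 1 − 1 + 0 = 0.

H_0 = Z,  H_1 = Z,  H_2 = 0.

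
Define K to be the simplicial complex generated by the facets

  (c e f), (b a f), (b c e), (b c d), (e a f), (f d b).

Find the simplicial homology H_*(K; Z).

H_0 ≅ Z,  H_1 ≅ Z,  H_2 = 0.

We work with the vertex ordering a < b < c < d < e < f. The simplices of K, each written with vertices in increasing order, are:

  0-simplices (6): a, b, c, d, e, f
  1-simplices (12): ab, ae, af, bc, bd, be, bf, cd, ce, cf, df, ef
  2-simplices (6): abf, aef, bcd, bce, bdf, cef

so the chain groups are C_0 ≅ Z^6, C_1 ≅ Z^12, C_2 ≅ Z^6.

∂_1: C_1 → C_0 sends each edge [p,q] (with p < q) to q − p.
The 6×12 boundary matrix has rank 5 and Smith normal form diag(1,1,1,1,1).

Boundary ∂_2: C_2 → C_1 acts by ∂[p,q,r] = [q,r] − [p,r] + [p,q]. For instance
  ∂aef = ef − af + ae,
  ∂bdf = df − bf + bd.
This gives a 12×6 integer matrix of rank 6; reducing to Smith normal form yields diagonal entries (1,1,1,1,1,1).

Now H_k = ker ∂_k / im ∂_{k+1}, so:

  H_0: rank C_0 − rank ∂_1 = 6 − 5 = 1, and the invariant factors of ∂_1 are all 1, so H_0 = Z.
  H_1: rank ker ∂_1 − rank ∂_2 = (12 − 5) − 6 = 1, and the invariant factors of ∂_2 are all 1, so H_1 = Z.
  H_2: rank ker ∂_2 − rank ∂_3 = (6 − 6) − 0 = 0, and there is no ∂_3, so H_2 = 0.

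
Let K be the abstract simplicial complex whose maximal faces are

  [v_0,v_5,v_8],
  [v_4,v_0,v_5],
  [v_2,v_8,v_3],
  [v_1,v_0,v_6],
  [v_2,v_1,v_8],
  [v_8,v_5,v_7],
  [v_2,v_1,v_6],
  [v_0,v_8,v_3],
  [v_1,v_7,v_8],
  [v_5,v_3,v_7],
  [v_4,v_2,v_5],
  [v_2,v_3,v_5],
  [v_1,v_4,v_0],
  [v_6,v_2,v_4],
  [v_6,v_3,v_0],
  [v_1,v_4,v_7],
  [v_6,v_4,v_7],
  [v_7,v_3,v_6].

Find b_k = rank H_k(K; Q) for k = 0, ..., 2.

Take the total order v_0 < v_1 < v_2 < v_3 < v_4 < v_5 < v_6 < v_7 < v_8 on the vertex set. Then K (dimension 2) consists of the simplices:

  0-simplices (9): [v_0], [v_1], [v_2], [v_3], [v_4], [v_5], [v_6], [v_7], [v_8]
  1-simplices (27): (27 of them)
  2-simplices (18): (18 of them)

giving chain groups C_0 ≅ Z^9, C_1 ≅ Z^27, C_2 ≅ Z^18.

Boundary ∂_1: C_1 → C_0 maps an edge to its endpoints' difference, ∂[p,q] = q − p.
The resulting 9×27 matrix has rank 8, and its Smith normal form has invariant factors (1,1,1,1,1,1,1,1).

Boundary ∂_2: C_2 → C_1 acts by ∂[p,q,r] = [q,r] − [p,r] + [p,q]. For instance
  ∂[v_1,v_2,v_8] = [v_2,v_8] − [v_1,v_8] + [v_1,v_2],
  ∂[v_0,v_5,v_8] = [v_5,v_8] − [v_0,v_8] + [v_0,v_5].
This gives a 27×18 integer matrix of rank 18; reducing to Smith normal form yields diagonal entries (1,1,1,1,1,1,1,1,1,1,1,1,1,1,1,1,1,2).

From H_k ≅ ker(∂_k) / im(∂_{k+1}) we obtain:

  H_0: rank C_0 − rank ∂_1 = 9 − 8 = 1, and the invariant factors of ∂_1 are all 1, so H_0 ≅ Z.
  H_1: rank ker ∂_1 − rank ∂_2 = (27 − 8) − 18 = 1, and ∂_2 has invariant factor 2 > 1, so H_1 ≅ Z ⊕ Z/2Z.
  H_2: rank ker ∂_2 − rank ∂_3 = (18 − 18) − 0 = 0, and there is no ∂_3, so H_2 ≅ 0.

Hence the Betti numbers are b_0 = 1, b_1 = 1, b_2 = 0.

b_0 = 1, b_1 = 1, b_2 = 0.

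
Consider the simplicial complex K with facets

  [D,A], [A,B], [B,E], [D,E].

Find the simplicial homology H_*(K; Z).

H_0 = Z,  H_1 = Z.

Take the total order A < B < D < E on the vertex set. Then K (dimension 1) consists of the simplices:

  0-simplices (4): A, B, D, E
  1-simplices (4): AB, AD, BE, DE

Hence C_0 ≅ Z^4, C_1 ≅ Z^4.

Boundary ∂_1: C_1 → C_0 maps an edge to its endpoints' difference, ∂[p,q] = q − p. For instance
  ∂BE = E − B.
The resulting 4×4 matrix has rank 3, and its Smith normal form has invariant factors (1,1,1).

Computing H_k = (kernel of ∂_k) / (image of ∂_{k+1}):

  H_0: rank C_0 − rank ∂_1 = 4 − 3 = 1, and the invariant factors of ∂_1 are all 1, so H_0 = Z.
  H_1: rank ker ∂_1 − rank ∂_2 = (4 − 3) − 0 = 1, and there is no ∂_2, so H_1 = Z.

(K is a triangulation of the circle S^1.)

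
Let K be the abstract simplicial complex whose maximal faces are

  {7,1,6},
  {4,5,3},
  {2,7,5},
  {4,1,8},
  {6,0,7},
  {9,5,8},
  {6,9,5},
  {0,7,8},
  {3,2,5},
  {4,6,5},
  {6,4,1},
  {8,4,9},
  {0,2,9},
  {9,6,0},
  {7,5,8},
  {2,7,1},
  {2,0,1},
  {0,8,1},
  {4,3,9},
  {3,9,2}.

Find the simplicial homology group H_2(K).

H_2 = 0.

Fix the vertex order 0 < 1 < 2 < 3 < 4 < 5 < 6 < 7 < 8 < 9 and write every simplex with vertices in increasing order. Then dim K = 2 and the simplices of K are:

  0-simplices (10): [0], [1], [2], [3], [4], [5], [6], [7], [8], [9]
  1-simplices (30): (30 of them)
  2-simplices (20): (20 of them)

so the chain groups are C_0 ≅ Z^10, C_1 ≅ Z^30, C_2 ≅ Z^20.

∂_1: C_1 → C_0 maps an edge to its endpoints' difference, ∂[p,q] = q − p. For instance
  ∂[3,4] = [4] − [3].
This gives a 10×30 integer matrix of rank 9; reducing to Smith normal form yields diagonal entries (1,1,1,1,1,1,1,1,1).

∂_2: C_2 → C_1 maps a triangle to the signed sum of its edges. For instance
  ∂[3,4,9] = [4,9] − [3,9] + [3,4],
  ∂[1,4,8] = [4,8] − [1,8] + [1,4].
The resulting 30×20 matrix has rank 20, and its Smith normal form has invariant factors (1,1,1,1,1,1,1,1,1,1,1,1,1,1,1,1,1,1,1,2).

Now H_k = ker ∂_k / im ∂_{k+1}, so:

  H_2: rank ker ∂_2 − rank ∂_3 = (20 − 20) − 0 = 0, and there is no ∂_3, so H_2 = 0.

(K is a triangulation of the Klein bottle.)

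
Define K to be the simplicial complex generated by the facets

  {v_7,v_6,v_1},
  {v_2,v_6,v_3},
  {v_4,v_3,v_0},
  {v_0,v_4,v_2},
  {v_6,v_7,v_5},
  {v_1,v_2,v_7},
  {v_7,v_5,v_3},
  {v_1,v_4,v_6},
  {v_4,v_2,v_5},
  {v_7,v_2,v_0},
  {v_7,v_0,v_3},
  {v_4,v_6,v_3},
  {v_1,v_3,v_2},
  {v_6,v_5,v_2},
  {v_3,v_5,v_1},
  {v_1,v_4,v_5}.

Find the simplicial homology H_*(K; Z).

Fix the vertex order v_0 < v_1 < v_2 < v_3 < v_4 < v_5 < v_6 < v_7 and write every simplex with vertices in increasing order. Then dim K = 2 and the simplices of K are:

  0-simplices (8): [v_0], [v_1], [v_2], [v_3], [v_4], [v_5], [v_6], [v_7]
  1-simplices (24): (24 of them)
  2-simplices (16): (16 of them)

Hence C_0 ≅ Z^8, C_1 ≅ Z^24, C_2 ≅ Z^16.

Boundary ∂_1: C_1 → C_0 sends each edge [p,q] (with p < q) to q − p. For instance
  ∂[v_3,v_5] = [v_5] − [v_3].
This gives a 8×24 integer matrix of rank 7; reducing to Smith normal form yields diagonal entries (1,1,1,1,1,1,1).

The boundary map ∂_2: C_2 → C_1 maps a triangle to the signed sum of its edges. For instance
  ∂[v_2,v_4,v_5] = [v_4,v_5] − [v_2,v_5] + [v_2,v_4],
  ∂[v_0,v_3,v_7] = [v_3,v_7] − [v_0,v_7] + [v_0,v_3].
The resulting 24×16 matrix has rank 15, and its Smith normal form has invariant factors (1,1,1,1,1,1,1,1,1,1,1,1,1,1,1).

Now H_k = ker ∂_k / im ∂_{k+1}, so:

  H_0: rank C_0 − rank ∂_1 = 8 − 7 = 1, and the invariant factors of ∂_1 are all 1, so H_0 ≅ Z.
  H_1: rank ker ∂_1 − rank ∂_2 = (24 − 7) − 15 = 2, and the invariant factors of ∂_2 are all 1, so H_1 ≅ Z^2.
  H_2: rank ker ∂_2 − rank ∂_3 = (16 − 15) − 0 = 1, and there is no ∂_3, so H_2 ≅ Z.

As a check, the Euler characteristic is 8 − 24 + 16 = 0, which agrees with 1 − 2 + 1 = 0.

H_0 = Z,  H_1 = Z^2,  H_2 = Z.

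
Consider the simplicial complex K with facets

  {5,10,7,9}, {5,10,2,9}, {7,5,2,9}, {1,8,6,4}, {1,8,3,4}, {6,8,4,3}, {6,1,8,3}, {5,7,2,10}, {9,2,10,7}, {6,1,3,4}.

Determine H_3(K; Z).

We work with the vertex ordering 1 < 2 < 3 < 4 < 5 < 6 < 7 < 8 < 9 < 10. The simplices of K, each written with vertices in increasing order, are:

  0-simplices (10): [1], [2], [3], [4], [5], [6], [7], [8], [9], [10]
  1-simplices (20): [1,3], [1,4], [1,6], [1,8], [2,5], [2,7], [2,9], [2,10], [3,4], [3,6], [3,8], [4,6], [4,8], [5,7], [5,9], [5,10], [6,8], [7,9], [7,10], [9,10]
  2-simplices (20): (20 of them)
  3-simplices (10): [1,3,4,6], [1,3,4,8], [1,3,6,8], [1,4,6,8], [2,5,7,9], [2,5,7,10], [2,5,9,10], [2,7,9,10], [3,4,6,8], [5,7,9,10]

so the chain groups are C_0 ≅ Z^10, C_1 ≅ Z^20, C_2 ≅ Z^20, C_3 ≅ Z^10.

∂_1: C_1 → C_0 maps an edge to its endpoints' difference, ∂[p,q] = q − p. For instance
  ∂[3,8] = [8] − [3].
This gives a 10×20 integer matrix of rank 8; reducing to Smith normal form yields diagonal entries (1,1,1,1,1,1,1,1).

∂_2: C_2 → C_1 sends each 2-simplex [p,q,r] to [q,r] − [p,r] + [p,q]. For instance
  ∂[1,6,8] = [6,8] − [1,8] + [1,6],
  ∂[2,5,10] = [5,10] − [2,10] + [2,5].
This gives a 20×20 integer matrix of rank 12; reducing to Smith normal form yields diagonal entries (1,1,1,1,1,1,1,1,1,1,1,1).

The boundary map ∂_3: C_3 → C_2 sends each 3-simplex σ to the alternating sum Σ_i (−1)^i (σ with its i-th vertex removed). For instance
  ∂[1,3,6,8] = [3,6,8] − [1,6,8] + [1,3,8] − [1,3,6],
  ∂[5,7,9,10] = [7,9,10] − [5,9,10] + [5,7,10] − [5,7,9].
The resulting 20×10 matrix has rank 8, and its Smith normal form has invariant factors (1,1,1,1,1,1,1,1).

Computing H_k = (kernel of ∂_k) / (image of ∂_{k+1}):

  H_3: rank ker ∂_3 − rank ∂_4 = (10 − 8) − 0 = 2, and there is no ∂_4, so H_3 = Z^2.

(K is a triangulation of the disjoint union of the 3-sphere S^3 and the 3-sphere S^3.)

H_3 ≅ Z^2.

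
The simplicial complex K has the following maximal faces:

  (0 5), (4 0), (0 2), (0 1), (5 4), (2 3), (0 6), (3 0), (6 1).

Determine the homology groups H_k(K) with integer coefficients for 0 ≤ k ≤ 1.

We work with the vertex ordering 0 < 1 < 2 < 3 < 4 < 5 < 6. The simplices of K, each written with vertices in increasing order, are:

  0-simplices (7): [0], [1], [2], [3], [4], [5], [6]
  1-simplices (9): [0,1], [0,2], [0,3], [0,4], [0,5], [0,6], [1,6], [2,3], [4,5]

giving chain groups C_0 ≅ Z^7, C_1 ≅ Z^9.

∂_1: C_1 → C_0 maps an edge to its endpoints' difference, ∂[p,q] = q − p. For instance
  ∂[0,6] = [6] − [0].
As a 7×9 matrix over Z this has rank 6, with invariant factors (1,1,1,1,1,1).

Now H_k = ker ∂_k / im ∂_{k+1}, so:

  H_0: rank C_0 − rank ∂_1 = 7 − 6 = 1, and the invariant factors of ∂_1 are all 1, so H_0 = Z.
  H_1: rank ker ∂_1 − rank ∂_2 = (9 − 6) − 0 = 3, and there is no ∂_2, so H_1 = Z^3.

As a check, the Euler characteristic is 7 − 9 = -2, which agrees with 1 − 3 = -2.

H_0 ≅ Z,  H_1 ≅ Z^3.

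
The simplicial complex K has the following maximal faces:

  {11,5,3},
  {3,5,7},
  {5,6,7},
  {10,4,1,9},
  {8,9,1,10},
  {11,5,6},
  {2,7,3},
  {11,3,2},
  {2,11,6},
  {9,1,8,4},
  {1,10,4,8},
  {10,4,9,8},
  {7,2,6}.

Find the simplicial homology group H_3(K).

H_3 ≅ Z.

Order the vertices as 1 < 2 < 3 < 4 < 5 < 6 < 7 < 8 < 9 < 10 < 11. Listing each simplex with vertices in this order, K has dimension 3 with simplices:

  0-simplices (11): [1], [2], [3], [4], [5], [6], [7], [8], [9], [10], [11]
  1-simplices (22): [1,4], [1,8], [1,9], [1,10], [2,3], [2,6], [2,7], [2,11], [3,5], [3,7], [3,11], [4,8], [4,9], [4,10], [5,6], [5,7], [5,11], [6,7], [6,11], [8,9], [8,10], [9,10]
  2-simplices (18): (18 of them)
  3-simplices (5): [1,4,8,9], [1,4,8,10], [1,4,9,10], [1,8,9,10], [4,8,9,10]

so the chain groups are C_0 ≅ Z^11, C_1 ≅ Z^22, C_2 ≅ Z^18, C_3 ≅ Z^5.

Boundary ∂_1: C_1 → C_0 sends each edge [p,q] (with p < q) to q − p. For instance
  ∂[3,5] = [5] − [3].
As a 11×22 matrix over Z this has rank 9, with invariant factors (1,1,1,1,1,1,1,1,1).

Boundary ∂_2: C_2 → C_1 maps a triangle to the signed sum of its edges. For instance
  ∂[1,9,10] = [9,10] − [1,10] + [1,9],
  ∂[1,4,9] = [4,9] − [1,9] + [1,4].
As a 22×18 matrix over Z this has rank 13, with invariant factors (1,1,1,1,1,1,1,1,1,1,1,1,1).

∂_3: C_3 → C_2 sends each 3-simplex σ to the alternating sum Σ_i (−1)^i (σ with its i-th vertex removed). For instance
  ∂[1,4,8,9] = [4,8,9] − [1,8,9] + [1,4,9] − [1,4,8],
  ∂[4,8,9,10] = [8,9,10] − [4,9,10] + [4,8,10] − [4,8,9].
The 18×5 boundary matrix has rank 4 and Smith normal form diag(1,1,1,1).

Computing H_k = (kernel of ∂_k) / (image of ∂_{k+1}):

  H_3: rank ker ∂_3 − rank ∂_4 = (5 − 4) − 0 = 1, and there is no ∂_4, so H_3 ≅ Z.

(K is a triangulation of the disjoint union of the 2-sphere S^2 and the 3-sphere S^3.)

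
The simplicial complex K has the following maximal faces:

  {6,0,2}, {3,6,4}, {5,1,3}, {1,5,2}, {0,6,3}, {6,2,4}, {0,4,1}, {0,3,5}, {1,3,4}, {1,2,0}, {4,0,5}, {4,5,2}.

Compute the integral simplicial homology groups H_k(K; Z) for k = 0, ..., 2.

We work with the vertex ordering 0 < 1 < 2 < 3 < 4 < 5 < 6. The simplices of K, each written with vertices in increasing order, are:

  0-simplices (7): [0], [1], [2], [3], [4], [5], [6]
  1-simplices (18): [0,1], [0,2], [0,3], [0,4], [0,5], [0,6], [1,2], [1,3], [1,4], [1,5], [2,4], [2,5], [2,6], [3,4], [3,5], [3,6], [4,5], [4,6]
  2-simplices (12): [0,1,2], [0,1,4], [0,2,6], [0,3,5], [0,3,6], [0,4,5], [1,2,5], [1,3,4], [1,3,5], [2,4,5], [2,4,6], [3,4,6]

Hence C_0 ≅ Z^7, C_1 ≅ Z^18, C_2 ≅ Z^12.

The boundary map ∂_1: C_1 → C_0 maps an edge to its endpoints' difference, ∂[p,q] = q − p. For instance
  ∂[0,1] = [1] − [0].
The 7×18 boundary matrix has rank 6 and Smith normal form diag(1,1,1,1,1,1).

The boundary map ∂_2: C_2 → C_1 sends each 2-simplex [p,q,r] to [q,r] − [p,r] + [p,q]. For instance
  ∂[0,3,5] = [3,5] − [0,5] + [0,3],
  ∂[3,4,6] = [4,6] − [3,6] + [3,4].
The 18×12 boundary matrix has rank 12 and Smith normal form diag(1,1,1,1,1,1,1,1,1,1,1,2).

Computing H_k = (kernel of ∂_k) / (image of ∂_{k+1}):

  H_0: rank C_0 − rank ∂_1 = 7 − 6 = 1, and the invariant factors of ∂_1 are all 1, so H_0 = Z.
  H_1: rank ker ∂_1 − rank ∂_2 = (18 − 6) − 12 = 0, and ∂_2 has invariant factor 2 > 1, so H_1 = Z/2.
  H_2: rank ker ∂_2 − rank ∂_3 = (12 − 12) − 0 = 0, and there is no ∂_3, so H_2 = 0.

As a check, the Euler characteristic is 7 − 18 + 12 = 1, which agrees with 1 − 0 + 0 = 1.
(K is a triangulation of the real projective plane RP^2.)

H_0 = Z,  H_1 = Z/2,  H_2 = 0.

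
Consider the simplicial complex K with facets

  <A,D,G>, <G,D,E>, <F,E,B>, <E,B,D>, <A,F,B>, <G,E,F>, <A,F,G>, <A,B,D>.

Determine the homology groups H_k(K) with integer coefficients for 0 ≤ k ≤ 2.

H_0 ≅ Z,  H_1 = 0,  H_2 ≅ Z.

Fix the vertex order A < B < D < E < F < G and write every simplex with vertices in increasing order. Then dim K = 2 and the simplices of K are:

  0-simplices (6): A, B, D, E, F, G
  1-simplices (12): AB, AD, AF, AG, BD, BE, BF, DE, DG, EF, EG, FG
  2-simplices (8): ABD, ABF, ADG, AFG, BDE, BEF, DEG, EFG

giving chain groups C_0 ≅ Z^6, C_1 ≅ Z^12, C_2 ≅ Z^8.

The boundary map ∂_1: C_1 → C_0 is given by ∂[p,q] = [q] − [p]. For instance
  ∂AB = B − A.
The resulting 6×12 matrix has rank 5, and its Smith normal form has invariant factors (1,1,1,1,1).

The boundary map ∂_2: C_2 → C_1 acts by ∂[p,q,r] = [q,r] − [p,r] + [p,q]. For instance
  ∂AFG = FG − AG + AF,
  ∂BEF = EF − BF + BE.
This gives a 12×8 integer matrix of rank 7; reducing to Smith normal form yields diagonal entries (1,1,1,1,1,1,1).

Now H_k = ker ∂_k / im ∂_{k+1}, so:

  H_0: rank C_0 − rank ∂_1 = 6 − 5 = 1, and the invariant factors of ∂_1 are all 1, so H_0 ≅ Z.
  H_1: rank ker ∂_1 − rank ∂_2 = (12 − 5) − 7 = 0, and the invariant factors of ∂_2 are all 1, so H_1 ≅ 0.
  H_2: rank ker ∂_2 − rank ∂_3 = (8 − 7) − 0 = 1, and there is no ∂_3, so H_2 ≅ Z.

(K is a triangulation of the 2-sphere S^2.)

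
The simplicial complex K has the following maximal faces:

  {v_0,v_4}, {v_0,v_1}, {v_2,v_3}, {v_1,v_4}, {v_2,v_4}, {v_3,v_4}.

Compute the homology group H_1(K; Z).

H_1 ≅ Z^2.

Fix the vertex order v_0 < v_1 < v_2 < v_3 < v_4 and write every simplex with vertices in increasing order. Then dim K = 1 and the simplices of K are:

  0-simplices (5): [v_0], [v_1], [v_2], [v_3], [v_4]
  1-simplices (6): [v_0,v_1], [v_0,v_4], [v_1,v_4], [v_2,v_3], [v_2,v_4], [v_3,v_4]

Hence C_0 ≅ Z^5, C_1 ≅ Z^6.

Boundary ∂_1: C_1 → C_0 sends each edge [p,q] (with p < q) to q − p.
This gives a 5×6 integer matrix of rank 4; reducing to Smith normal form yields diagonal entries (1,1,1,1).

Computing H_k = (kernel of ∂_k) / (image of ∂_{k+1}):

  H_1: rank ker ∂_1 − rank ∂_2 = (6 − 4) − 0 = 2, and there is no ∂_2, so H_1 = Z^2.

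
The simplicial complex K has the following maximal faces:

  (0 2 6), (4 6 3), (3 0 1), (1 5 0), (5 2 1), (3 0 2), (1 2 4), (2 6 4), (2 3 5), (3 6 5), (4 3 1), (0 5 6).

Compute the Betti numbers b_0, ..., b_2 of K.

Order the vertices as 0 < 1 < 2 < 3 < 4 < 5 < 6. Listing each simplex with vertices in this order, K has dimension 2 with simplices:

  0-simplices (7): [0], [1], [2], [3], [4], [5], [6]
  1-simplices (18): [0,1], [0,2], [0,3], [0,5], [0,6], [1,2], [1,3], [1,4], [1,5], [2,3], [2,4], [2,5], [2,6], [3,4], [3,5], [3,6], [4,6], [5,6]
  2-simplices (12): [0,1,3], [0,1,5], [0,2,3], [0,2,6], [0,5,6], [1,2,4], [1,2,5], [1,3,4], [2,3,5], [2,4,6], [3,4,6], [3,5,6]

giving chain groups C_0 ≅ Z^7, C_1 ≅ Z^18, C_2 ≅ Z^12.

The boundary map ∂_1: C_1 → C_0 maps an edge to its endpoints' difference, ∂[p,q] = q − p.
This gives a 7×18 integer matrix of rank 6; reducing to Smith normal form yields diagonal entries (1,1,1,1,1,1).

∂_2: C_2 → C_1 acts by ∂[p,q,r] = [q,r] − [p,r] + [p,q]. For instance
  ∂[1,2,5] = [2,5] − [1,5] + [1,2],
  ∂[2,4,6] = [4,6] − [2,6] + [2,4].
The resulting 18×12 matrix has rank 12, and its Smith normal form has invariant factors (1,1,1,1,1,1,1,1,1,1,1,2).

Reading off H_k = ker ∂_k / im ∂_{k+1}:

  H_0: rank C_0 − rank ∂_1 = 7 − 6 = 1, and the invariant factors of ∂_1 are all 1, so H_0 = Z.
  H_1: rank ker ∂_1 − rank ∂_2 = (18 − 6) − 12 = 0, and ∂_2 has invariant factor 2 > 1, so H_1 = Z/2Z.
  H_2: rank ker ∂_2 − rank ∂_3 = (12 − 12) − 0 = 0, and there is no ∂_3, so H_2 = 0.

Hence the Betti numbers are b_0 = 1, b_1 = 0, b_2 = 0.

b_0 = 1, b_1 = 0, b_2 = 0.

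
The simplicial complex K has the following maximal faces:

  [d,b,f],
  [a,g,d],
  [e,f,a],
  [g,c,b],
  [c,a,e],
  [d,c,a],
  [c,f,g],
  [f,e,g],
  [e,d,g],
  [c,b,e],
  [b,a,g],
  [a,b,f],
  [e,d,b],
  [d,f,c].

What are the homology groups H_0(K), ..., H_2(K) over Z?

Order the vertices as a < b < c < d < e < f < g. Listing each simplex with vertices in this order, K has dimension 2 with simplices:

  0-simplices (7): a, b, c, d, e, f, g
  1-simplices (21): ab, ac, ad, ae, af, ag, bc, bd, be, bf, bg, cd, ce, cf, cg, de, df, dg, ef, eg, fg
  2-simplices (14): abf, abg, acd, ace, adg, aef, bce, bcg, bde, bdf, cdf, cfg, deg, efg

giving chain groups C_0 ≅ Z^7, C_1 ≅ Z^21, C_2 ≅ Z^14.

∂_1: C_1 → C_0 is given by ∂[p,q] = [q] − [p]. For instance
  ∂de = e − d.
The 7×21 boundary matrix has rank 6 and Smith normal form diag(1,1,1,1,1,1).

∂_2: C_2 → C_1 acts by ∂[p,q,r] = [q,r] − [p,r] + [p,q]. For instance
  ∂adg = dg − ag + ad,
  ∂cfg = fg − cg + cf.
As a 21×14 matrix over Z this has rank 13, with invariant factors (1,1,1,1,1,1,1,1,1,1,1,1,1).

From H_k ≅ ker(∂_k) / im(∂_{k+1}) we obtain:

  H_0: rank C_0 − rank ∂_1 = 7 − 6 = 1, and the invariant factors of ∂_1 are all 1, so H_0 = Z.
  H_1: rank ker ∂_1 − rank ∂_2 = (21 − 6) − 13 = 2, and the invariant factors of ∂_2 are all 1, so H_1 = Z^2.
  H_2: rank ker ∂_2 − rank ∂_3 = (14 − 13) − 0 = 1, and there is no ∂_3, so H_2 = Z.

(K is a triangulation of the torus T^2.)

H_0 ≅ Z,  H_1 ≅ Z^2,  H_2 ≅ Z.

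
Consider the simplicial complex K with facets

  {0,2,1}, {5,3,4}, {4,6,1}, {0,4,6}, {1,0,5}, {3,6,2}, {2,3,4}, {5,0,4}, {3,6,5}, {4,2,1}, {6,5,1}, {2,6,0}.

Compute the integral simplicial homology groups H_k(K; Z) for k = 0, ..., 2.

H_0 ≅ Z,  H_1 ≅ Z/2,  H_2 = 0.

We work with the vertex ordering 0 < 1 < 2 < 3 < 4 < 5 < 6. The simplices of K, each written with vertices in increasing order, are:

  0-simplices (7): [0], [1], [2], [3], [4], [5], [6]
  1-simplices (18): [0,1], [0,2], [0,4], [0,5], [0,6], [1,2], [1,4], [1,5], [1,6], [2,3], [2,4], [2,6], [3,4], [3,5], [3,6], [4,5], [4,6], [5,6]
  2-simplices (12): [0,1,2], [0,1,5], [0,2,6], [0,4,5], [0,4,6], [1,2,4], [1,4,6], [1,5,6], [2,3,4], [2,3,6], [3,4,5], [3,5,6]

giving chain groups C_0 ≅ Z^7, C_1 ≅ Z^18, C_2 ≅ Z^12.

∂_1: C_1 → C_0 sends each edge [p,q] (with p < q) to q − p. For instance
  ∂[0,5] = [5] − [0].
This gives a 7×18 integer matrix of rank 6; reducing to Smith normal form yields diagonal entries (1,1,1,1,1,1).

The boundary map ∂_2: C_2 → C_1 sends each 2-simplex [p,q,r] to [q,r] − [p,r] + [p,q]. For instance
  ∂[3,5,6] = [5,6] − [3,6] + [3,5],
  ∂[0,1,2] = [1,2] − [0,2] + [0,1].
The resulting 18×12 matrix has rank 12, and its Smith normal form has invariant factors (1,1,1,1,1,1,1,1,1,1,1,2).

Computing H_k = (kernel of ∂_k) / (image of ∂_{k+1}):

  H_0: rank C_0 − rank ∂_1 = 7 − 6 = 1, and the invariant factors of ∂_1 are all 1, so H_0 = Z.
  H_1: rank ker ∂_1 − rank ∂_2 = (18 − 6) − 12 = 0, and ∂_2 has invariant factor 2 > 1, so H_1 = Z/2.
  H_2: rank ker ∂_2 − rank ∂_3 = (12 − 12) − 0 = 0, and there is no ∂_3, so H_2 = 0.

(K is a triangulation of the real projective plane RP^2.)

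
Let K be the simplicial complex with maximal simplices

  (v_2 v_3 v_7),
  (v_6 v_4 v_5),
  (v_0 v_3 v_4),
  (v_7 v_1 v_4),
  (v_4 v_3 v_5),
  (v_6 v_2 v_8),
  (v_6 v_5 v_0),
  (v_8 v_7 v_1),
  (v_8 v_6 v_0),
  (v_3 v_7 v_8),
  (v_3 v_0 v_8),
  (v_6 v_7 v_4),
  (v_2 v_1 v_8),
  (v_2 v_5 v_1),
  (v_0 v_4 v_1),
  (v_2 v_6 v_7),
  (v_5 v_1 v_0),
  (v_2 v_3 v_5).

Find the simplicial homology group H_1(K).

Order the vertices as v_0 < v_1 < v_2 < v_3 < v_4 < v_5 < v_6 < v_7 < v_8. Listing each simplex with vertices in this order, K has dimension 2 with simplices:

  0-simplices (9): [v_0], [v_1], [v_2], [v_3], [v_4], [v_5], [v_6], [v_7], [v_8]
  1-simplices (27): (27 of them)
  2-simplices (18): (18 of them)

giving chain groups C_0 ≅ Z^9, C_1 ≅ Z^27, C_2 ≅ Z^18.

∂_1: C_1 → C_0 is given by ∂[p,q] = [q] − [p]. For instance
  ∂[v_4,v_5] = [v_5] − [v_4].
The 9×27 boundary matrix has rank 8 and Smith normal form diag(1,1,1,1,1,1,1,1).

The boundary map ∂_2: C_2 → C_1 maps a triangle to the signed sum of its edges. For instance
  ∂[v_3,v_4,v_5] = [v_4,v_5] − [v_3,v_5] + [v_3,v_4],
  ∂[v_0,v_3,v_4] = [v_3,v_4] − [v_0,v_4] + [v_0,v_3].
As a 27×18 matrix over Z this has rank 18, with invariant factors (1,1,1,1,1,1,1,1,1,1,1,1,1,1,1,1,1,2).

Computing H_k = (kernel of ∂_k) / (image of ∂_{k+1}):

  H_1: rank ker ∂_1 − rank ∂_2 = (27 − 8) − 18 = 1, and ∂_2 has invariant factor 2 > 1, so H_1 ≅ Z × Z/2.

H_1 ≅ Z × Z/2.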